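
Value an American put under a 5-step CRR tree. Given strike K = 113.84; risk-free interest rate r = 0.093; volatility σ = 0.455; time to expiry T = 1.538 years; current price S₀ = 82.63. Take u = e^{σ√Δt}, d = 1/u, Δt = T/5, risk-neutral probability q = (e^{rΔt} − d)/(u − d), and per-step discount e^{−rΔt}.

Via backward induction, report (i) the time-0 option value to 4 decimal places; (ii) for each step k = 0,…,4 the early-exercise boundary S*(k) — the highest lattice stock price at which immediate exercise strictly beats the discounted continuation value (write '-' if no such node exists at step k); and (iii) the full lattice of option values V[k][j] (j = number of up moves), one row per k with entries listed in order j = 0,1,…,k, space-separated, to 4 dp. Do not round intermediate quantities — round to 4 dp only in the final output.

price = 34.2426
boundary = - 64.2012 49.8826 64.2012 82.6300
tree:
34.2426
49.6388 20.4922
63.9574 32.6190 9.2811
75.0826 49.6388 17.1111 1.8104
83.7266 63.9574 31.2100 3.6827 0.0000
90.4427 75.0826 49.6388 7.4913 0.0000 0.0000

Δt=0.30760, u=1.28705, d=0.77697, q=0.49414, disc=e^(-rΔt)=0.97180
k=5 terminal: V=max(K-S,0) → 90.4427 75.0826 49.6388 7.4913 0.0000 0.0000
k=4: j=0 S=30.1134 intr=83.7266 cont=80.5162 V=83.7266[EX]; j=1 S=49.8826 intr=63.9574 cont=60.7470 V=63.9574[EX]; j=2 S=82.6300 intr=31.2100 cont=27.9995 V=31.2100[EX]; j=3 S=136.8758 intr=0.0000 cont=3.6827 V=3.6827[hold]; j=4 S=226.7336 intr=0.0000 cont=0.0000 V=0.0000[hold]  S*(4)=82.6300
k=3: j=0 S=38.7574 intr=75.0826 cont=71.8722 V=75.0826[EX]; j=1 S=64.2012 intr=49.6388 cont=46.4283 V=49.6388[EX]; j=2 S=106.3487 intr=7.4913 cont=17.1111 V=17.1111[hold]; j=3 S=176.1657 intr=0.0000 cont=1.8104 V=1.8104[hold]  S*(3)=64.2012
k=2: j=0 S=49.8826 intr=63.9574 cont=60.7470 V=63.9574[EX]; j=1 S=82.6300 intr=31.2100 cont=32.6190 V=32.6190[hold]; j=2 S=136.8758 intr=0.0000 cont=9.2811 V=9.2811[hold]  S*(2)=49.8826
k=1: j=0 S=64.2012 intr=49.6388 cont=47.1049 V=49.6388[EX]; j=1 S=106.3487 intr=7.4913 cont=20.4922 V=20.4922[hold]  S*(1)=64.2012
k=0: j=0 S=82.6300 intr=31.2100 cont=34.2426 V=34.2426[hold]  S*(0)=-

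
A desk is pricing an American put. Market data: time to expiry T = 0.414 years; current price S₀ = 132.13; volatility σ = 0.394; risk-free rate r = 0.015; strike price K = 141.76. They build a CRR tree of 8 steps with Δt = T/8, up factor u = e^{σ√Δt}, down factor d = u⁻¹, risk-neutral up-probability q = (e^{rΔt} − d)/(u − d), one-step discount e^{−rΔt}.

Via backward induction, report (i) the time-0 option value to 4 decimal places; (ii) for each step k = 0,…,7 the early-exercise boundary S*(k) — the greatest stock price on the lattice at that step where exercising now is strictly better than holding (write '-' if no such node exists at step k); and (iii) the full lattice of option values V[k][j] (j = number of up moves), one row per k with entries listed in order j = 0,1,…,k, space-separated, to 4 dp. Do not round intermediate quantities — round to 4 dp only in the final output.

price = 19.0693
boundary = - - - - 92.3207 100.9775 110.4460 120.8025
tree:
19.0693
25.3999 12.2948
32.8147 17.4700 6.7513
40.9983 24.0705 10.4027 2.8371
49.4393 31.9904 15.5957 4.8372 0.6915
57.3540 40.7825 22.5906 8.1016 1.3359 0.0000
64.5902 49.4393 31.3140 13.2496 2.5806 0.0000 0.0000
71.2059 57.3540 40.7825 20.9575 4.9851 0.0000 0.0000 0.0000
77.2546 64.5902 49.4393 31.3140 9.6300 0.0000 0.0000 0.0000 0.0000

params: Δt=0.05175 u=1.09377 d=0.91427 q=0.48193 e^(-rΔt)=0.99922
t_8 payoffs: 77.2546 64.5902 49.4393 31.3140 9.6300 0.0000 0.0000 0.0000 0.0000
t_7: node(7,0) S=70.5541 payoff=71.2059 vs cont=71.0959 → 71.2059 [stop]  node(7,1) S=84.4060 payoff=57.3540 vs cont=57.2440 → 57.3540 [stop]  node(7,2) S=100.9775 payoff=40.7825 vs cont=40.6725 → 40.7825 [stop]  node(7,3) S=120.8025 payoff=20.9575 vs cont=20.8475 → 20.9575 [stop]  node(7,4) S=144.5197 payoff=0.0000 vs cont=4.9851 → 4.9851 [wait]  node(7,5) S=172.8934 payoff=0.0000 vs cont=0.0000 → 0.0000 [wait]  node(7,6) S=206.8377 payoff=0.0000 vs cont=0.0000 → 0.0000 [wait]  node(7,7) S=247.4463 payoff=0.0000 vs cont=0.0000 → 0.0000 [wait]  ⇒ S*(7)=120.8025
t_6: node(6,0) S=77.1698 payoff=64.5902 vs cont=64.4802 → 64.5902 [stop]  node(6,1) S=92.3207 payoff=49.4393 vs cont=49.3293 → 49.4393 [stop]  node(6,2) S=110.4460 payoff=31.3140 vs cont=31.2040 → 31.3140 [stop]  node(6,3) S=132.1300 payoff=9.6300 vs cont=13.2496 → 13.2496 [wait]  node(6,4) S=158.0712 payoff=0.0000 vs cont=2.5806 → 2.5806 [wait]  node(6,5) S=189.1054 payoff=0.0000 vs cont=0.0000 → 0.0000 [wait]  node(6,6) S=226.2326 payoff=0.0000 vs cont=0.0000 → 0.0000 [wait]  ⇒ S*(6)=110.4460
t_5: node(5,0) S=84.4060 payoff=57.3540 vs cont=57.2440 → 57.3540 [stop]  node(5,1) S=100.9775 payoff=40.7825 vs cont=40.6725 → 40.7825 [stop]  node(5,2) S=120.8025 payoff=20.9575 vs cont=22.5906 → 22.5906 [wait]  node(5,3) S=144.5197 payoff=0.0000 vs cont=8.1016 → 8.1016 [wait]  node(5,4) S=172.8934 payoff=0.0000 vs cont=1.3359 → 1.3359 [wait]  node(5,5) S=206.8377 payoff=0.0000 vs cont=0.0000 → 0.0000 [wait]  ⇒ S*(5)=100.9775
t_4: node(4,0) S=92.3207 payoff=49.4393 vs cont=49.3293 → 49.4393 [stop]  node(4,1) S=110.4460 payoff=31.3140 vs cont=31.9904 → 31.9904 [wait]  node(4,2) S=132.1300 payoff=9.6300 vs cont=15.5957 → 15.5957 [wait]  node(4,3) S=158.0712 payoff=0.0000 vs cont=4.8372 → 4.8372 [wait]  node(4,4) S=189.1054 payoff=0.0000 vs cont=0.6915 → 0.6915 [wait]  ⇒ S*(4)=92.3207
t_3: node(3,0) S=100.9775 payoff=40.7825 vs cont=40.9983 → 40.9983 [wait]  node(3,1) S=120.8025 payoff=20.9575 vs cont=24.0705 → 24.0705 [wait]  node(3,2) S=144.5197 payoff=0.0000 vs cont=10.4027 → 10.4027 [wait]  node(3,3) S=172.8934 payoff=0.0000 vs cont=2.8371 → 2.8371 [wait]  ⇒ S*(3)=-
t_2: node(2,0) S=110.4460 payoff=31.3140 vs cont=32.8147 → 32.8147 [wait]  node(2,1) S=132.1300 payoff=9.6300 vs cont=17.4700 → 17.4700 [wait]  node(2,2) S=158.0712 payoff=0.0000 vs cont=6.7513 → 6.7513 [wait]  ⇒ S*(2)=-
t_1: node(1,0) S=120.8025 payoff=20.9575 vs cont=25.3999 → 25.3999 [wait]  node(1,1) S=144.5197 payoff=0.0000 vs cont=12.2948 → 12.2948 [wait]  ⇒ S*(1)=-
t_0: node(0,0) S=132.1300 payoff=9.6300 vs cont=19.0693 → 19.0693 [wait]  ⇒ S*(0)=-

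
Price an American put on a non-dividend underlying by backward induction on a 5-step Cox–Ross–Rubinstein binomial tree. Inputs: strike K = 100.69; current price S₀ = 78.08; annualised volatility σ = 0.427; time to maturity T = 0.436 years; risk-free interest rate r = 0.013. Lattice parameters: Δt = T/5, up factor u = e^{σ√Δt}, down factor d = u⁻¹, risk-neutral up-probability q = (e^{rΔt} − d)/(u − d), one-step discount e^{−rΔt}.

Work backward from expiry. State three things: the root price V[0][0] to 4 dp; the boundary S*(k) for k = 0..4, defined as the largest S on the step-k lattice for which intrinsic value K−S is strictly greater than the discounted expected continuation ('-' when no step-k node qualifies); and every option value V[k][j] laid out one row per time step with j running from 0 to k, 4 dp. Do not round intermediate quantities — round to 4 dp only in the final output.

Δt=0.08720, u=1.13439, d=0.88153, q=0.47300, disc=e^(-rΔt)=0.99887
k=5 terminal: V=max(K-S,0) → 59.1243 47.2019 31.8598 12.1171 0.0000 0.0000
k=4: j=0 S=47.1516 intr=53.5384 cont=53.4243 V=53.5384[EX]; j=1 S=60.6762 intr=40.0138 cont=39.8998 V=40.0138[EX]; j=2 S=78.0800 intr=22.6100 cont=22.4959 V=22.6100[EX]; j=3 S=100.4758 intr=0.2142 cont=6.3784 V=6.3784[hold]; j=4 S=129.2955 intr=0.0000 cont=0.0000 V=0.0000[hold]  S*(4)=78.0800
k=3: j=0 S=53.4881 intr=47.2019 cont=47.0878 V=47.2019[EX]; j=1 S=68.8302 intr=31.8598 cont=31.7457 V=31.8598[EX]; j=2 S=88.5729 intr=12.1171 cont=14.9155 V=14.9155[hold]; j=3 S=113.9784 intr=0.0000 cont=3.3576 V=3.3576[hold]  S*(3)=68.8302
k=2: j=0 S=60.6762 intr=40.0138 cont=39.8998 V=40.0138[EX]; j=1 S=78.0800 intr=22.6100 cont=23.8181 V=23.8181[hold]; j=2 S=100.4758 intr=0.2142 cont=9.4378 V=9.4378[hold]  S*(2)=60.6762
k=1: j=0 S=68.8302 intr=31.8598 cont=32.3165 V=32.3165[hold]; j=1 S=88.5729 intr=12.1171 cont=16.9969 V=16.9969[hold]  S*(1)=-
k=0: j=0 S=78.0800 intr=22.6100 cont=25.0418 V=25.0418[hold]  S*(0)=-

price = 25.0418
boundary = - - 60.6762 68.8302 78.0800
tree:
25.0418
32.3165 16.9969
40.0138 23.8181 9.4378
47.2019 31.8598 14.9155 3.3576
53.5384 40.0138 22.6100 6.3784 0.0000
59.1243 47.2019 31.8598 12.1171 0.0000 0.0000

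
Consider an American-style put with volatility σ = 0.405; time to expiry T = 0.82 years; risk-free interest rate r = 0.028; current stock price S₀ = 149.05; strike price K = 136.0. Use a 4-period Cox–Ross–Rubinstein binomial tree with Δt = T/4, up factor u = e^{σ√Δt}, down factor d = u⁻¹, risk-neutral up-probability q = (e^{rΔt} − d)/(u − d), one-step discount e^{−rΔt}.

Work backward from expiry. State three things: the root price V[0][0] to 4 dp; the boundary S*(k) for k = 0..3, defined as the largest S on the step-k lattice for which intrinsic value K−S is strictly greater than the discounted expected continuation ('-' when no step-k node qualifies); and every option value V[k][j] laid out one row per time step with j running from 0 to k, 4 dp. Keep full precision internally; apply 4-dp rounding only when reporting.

price = 14.0365
boundary = - - - 85.9845
tree:
14.0365
22.3856 4.7895
34.4167 9.0871 0.0000
50.0155 17.2406 0.0000 0.0000
64.4214 32.7102 0.0000 0.0000 0.0000

Δt=0.20500  u=1.20126  d=0.83246  q=0.46989  discount=0.99428
step 4 (expiry): payoffs max(K−S,0) = 64.4214 32.7102 0.0000 0.0000 0.0000
step 3: (k=3,j=0): S=85.9845, (K−S)⁺=50.0155, hold=49.2371 ⇒ V=50.0155 exercise | (k=3,j=1): S=124.0780, (K−S)⁺=11.9220, hold=17.2406 ⇒ V=17.2406 continue | (k=3,j=2): S=179.0479, (K−S)⁺=0.0000, hold=0.0000 ⇒ V=0.0000 continue | (k=3,j=3): S=258.3710, (K−S)⁺=0.0000, hold=0.0000 ⇒ V=0.0000 continue  boundary S*=85.9845
step 2: (k=2,j=0): S=103.2898, (K−S)⁺=32.7102, hold=34.4167 ⇒ V=34.4167 continue | (k=2,j=1): S=149.0500, (K−S)⁺=0.0000, hold=9.0871 ⇒ V=9.0871 continue | (k=2,j=2): S=215.0832, (K−S)⁺=0.0000, hold=0.0000 ⇒ V=0.0000 continue  boundary S*=-
step 1: (k=1,j=0): S=124.0780, (K−S)⁺=11.9220, hold=22.3856 ⇒ V=22.3856 continue | (k=1,j=1): S=179.0479, (K−S)⁺=0.0000, hold=4.7895 ⇒ V=4.7895 continue  boundary S*=-
step 0: (k=0,j=0): S=149.0500, (K−S)⁺=0.0000, hold=14.0365 ⇒ V=14.0365 continue  boundary S*=-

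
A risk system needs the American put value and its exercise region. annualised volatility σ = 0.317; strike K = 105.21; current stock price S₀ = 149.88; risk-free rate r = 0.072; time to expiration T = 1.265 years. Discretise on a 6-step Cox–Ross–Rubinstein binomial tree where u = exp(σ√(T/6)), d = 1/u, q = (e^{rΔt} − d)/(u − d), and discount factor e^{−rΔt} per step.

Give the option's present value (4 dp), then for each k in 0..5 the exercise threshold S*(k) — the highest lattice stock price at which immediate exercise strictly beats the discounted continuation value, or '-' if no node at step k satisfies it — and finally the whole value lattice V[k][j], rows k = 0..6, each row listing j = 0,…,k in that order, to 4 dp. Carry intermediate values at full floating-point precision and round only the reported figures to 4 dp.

price = 2.1836
boundary = - - - - 83.7313 72.3892
tree:
2.1836
4.0172 0.5286
7.2452 1.1089 0.0000
12.7189 2.3264 0.0000 0.0000
21.4787 4.8804 0.0000 0.0000 0.0000
32.8208 10.2384 0.0000 0.0000 0.0000 0.0000
42.6265 21.4787 0.0000 0.0000 0.0000 0.0000 0.0000

params: Δt=0.21083 u=1.15668 d=0.86454 q=0.51603 e^(-rΔt)=0.98493
t_6 payoffs: 42.6265 21.4787 0.0000 0.0000 0.0000 0.0000 0.0000
t_5: node(5,0) S=72.3892 payoff=32.8208 vs cont=31.2358 → 32.8208 [stop]  node(5,1) S=96.8505 payoff=8.3595 vs cont=10.2384 → 10.2384 [wait]  node(5,2) S=129.5775 payoff=0.0000 vs cont=0.0000 → 0.0000 [wait]  node(5,3) S=173.3635 payoff=0.0000 vs cont=0.0000 → 0.0000 [wait]  node(5,4) S=231.9453 payoff=0.0000 vs cont=0.0000 → 0.0000 [wait]  node(5,5) S=310.3228 payoff=0.0000 vs cont=0.0000 → 0.0000 [wait]  ⇒ S*(5)=72.3892
t_4: node(4,0) S=83.7313 payoff=21.4787 vs cont=20.8486 → 21.4787 [stop]  node(4,1) S=112.0252 payoff=0.0000 vs cont=4.8804 → 4.8804 [wait]  node(4,2) S=149.8800 payoff=0.0000 vs cont=0.0000 → 0.0000 [wait]  node(4,3) S=200.5265 payoff=0.0000 vs cont=0.0000 → 0.0000 [wait]  node(4,4) S=268.2870 payoff=0.0000 vs cont=0.0000 → 0.0000 [wait]  ⇒ S*(4)=83.7313
t_3: node(3,0) S=96.8505 payoff=8.3595 vs cont=12.7189 → 12.7189 [wait]  node(3,1) S=129.5775 payoff=0.0000 vs cont=2.3264 → 2.3264 [wait]  node(3,2) S=173.3635 payoff=0.0000 vs cont=0.0000 → 0.0000 [wait]  node(3,3) S=231.9453 payoff=0.0000 vs cont=0.0000 → 0.0000 [wait]  ⇒ S*(3)=-
t_2: node(2,0) S=112.0252 payoff=0.0000 vs cont=7.2452 → 7.2452 [wait]  node(2,1) S=149.8800 payoff=0.0000 vs cont=1.1089 → 1.1089 [wait]  node(2,2) S=200.5265 payoff=0.0000 vs cont=0.0000 → 0.0000 [wait]  ⇒ S*(2)=-
t_1: node(1,0) S=129.5775 payoff=0.0000 vs cont=4.0172 → 4.0172 [wait]  node(1,1) S=173.3635 payoff=0.0000 vs cont=0.5286 → 0.5286 [wait]  ⇒ S*(1)=-
t_0: node(0,0) S=149.8800 payoff=0.0000 vs cont=2.1836 → 2.1836 [wait]  ⇒ S*(0)=-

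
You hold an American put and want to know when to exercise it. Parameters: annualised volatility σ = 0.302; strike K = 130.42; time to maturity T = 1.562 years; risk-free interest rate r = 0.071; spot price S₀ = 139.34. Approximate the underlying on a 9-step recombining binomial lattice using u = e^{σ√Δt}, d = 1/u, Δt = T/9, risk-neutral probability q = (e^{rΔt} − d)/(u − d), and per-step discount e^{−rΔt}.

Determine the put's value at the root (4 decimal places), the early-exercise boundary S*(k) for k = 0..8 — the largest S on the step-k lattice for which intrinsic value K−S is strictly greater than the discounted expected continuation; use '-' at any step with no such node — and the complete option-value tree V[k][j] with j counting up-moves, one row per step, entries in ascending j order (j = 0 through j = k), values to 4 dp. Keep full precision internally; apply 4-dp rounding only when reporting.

price = 11.3548
boundary = - - - 95.5335 84.2395 95.5335 84.2395 95.5335 108.3418
tree:
11.3548
16.9958 6.3721
24.7378 10.1912 2.9672
34.8865 15.8768 5.1390 1.0153
46.1805 23.9751 8.7136 1.9324 0.1853
56.1393 34.8865 14.3852 3.6391 0.3889 0.0000
64.9208 46.1805 22.9379 6.7629 0.8164 0.0000 0.0000
72.6642 56.1393 34.8865 12.3571 1.7139 0.0000 0.0000 0.0000
79.4921 64.9208 46.1805 22.0782 3.5979 0.0000 0.0000 0.0000 0.0000
85.5128 72.6642 56.1393 34.8865 7.5528 0.0000 0.0000 0.0000 0.0000 0.0000

Δt=0.17356, u=1.13407, d=0.88178, q=0.51773, disc=e^(-rΔt)=0.98775
k=9 terminal: V=max(K-S,0) → 85.5128 72.6642 56.1393 34.8865 7.5528 0.0000 0.0000 0.0000 0.0000 0.0000
k=8: j=0 S=50.9279 intr=79.4921 cont=77.8948 V=79.4921[EX]; j=1 S=65.4992 intr=64.9208 cont=63.3236 V=64.9208[EX]; j=2 S=84.2395 intr=46.1805 cont=44.5832 V=46.1805[EX]; j=3 S=108.3418 intr=22.0782 cont=20.4810 V=22.0782[EX]; j=4 S=139.3400 intr=0.0000 cont=3.5979 V=3.5979[hold]; j=5 S=179.2073 intr=0.0000 cont=0.0000 V=0.0000[hold]; j=6 S=230.4813 intr=0.0000 cont=0.0000 V=0.0000[hold]; j=7 S=296.4256 intr=0.0000 cont=0.0000 V=0.0000[hold]; j=8 S=381.2375 intr=0.0000 cont=0.0000 V=0.0000[hold]  S*(8)=108.3418
k=7: j=0 S=57.7558 intr=72.6642 cont=71.0669 V=72.6642[EX]; j=1 S=74.2807 intr=56.1393 cont=54.5421 V=56.1393[EX]; j=2 S=95.5335 intr=34.8865 cont=33.2892 V=34.8865[EX]; j=3 S=122.8672 intr=7.5528 cont=12.3571 V=12.3571[hold]; j=4 S=158.0214 intr=0.0000 cont=1.7139 V=1.7139[hold]; j=5 S=203.2337 intr=0.0000 cont=0.0000 V=0.0000[hold]; j=6 S=261.3820 intr=0.0000 cont=0.0000 V=0.0000[hold]; j=7 S=336.1674 intr=0.0000 cont=0.0000 V=0.0000[hold]  S*(7)=95.5335
k=6: j=0 S=65.4992 intr=64.9208 cont=63.3236 V=64.9208[EX]; j=1 S=84.2395 intr=46.1805 cont=44.5832 V=46.1805[EX]; j=2 S=108.3418 intr=22.0782 cont=22.9379 V=22.9379[hold]; j=3 S=139.3400 intr=0.0000 cont=6.7629 V=6.7629[hold]; j=4 S=179.2073 intr=0.0000 cont=0.8164 V=0.8164[hold]; j=5 S=230.4813 intr=0.0000 cont=0.0000 V=0.0000[hold]; j=6 S=296.4256 intr=0.0000 cont=0.0000 V=0.0000[hold]  S*(6)=84.2395
k=5: j=0 S=74.2807 intr=56.1393 cont=54.5421 V=56.1393[EX]; j=1 S=95.5335 intr=34.8865 cont=33.7288 V=34.8865[EX]; j=2 S=122.8672 intr=7.5528 cont=14.3852 V=14.3852[hold]; j=3 S=158.0214 intr=0.0000 cont=3.6391 V=3.6391[hold]; j=4 S=203.2337 intr=0.0000 cont=0.3889 V=0.3889[hold]; j=5 S=261.3820 intr=0.0000 cont=0.0000 V=0.0000[hold]  S*(5)=95.5335
k=4: j=0 S=84.2395 intr=46.1805 cont=44.5832 V=46.1805[EX]; j=1 S=108.3418 intr=22.0782 cont=23.9751 V=23.9751[hold]; j=2 S=139.3400 intr=0.0000 cont=8.7136 V=8.7136[hold]; j=3 S=179.2073 intr=0.0000 cont=1.9324 V=1.9324[hold]; j=4 S=230.4813 intr=0.0000 cont=0.1853 V=0.1853[hold]  S*(4)=84.2395
k=3: j=0 S=95.5335 intr=34.8865 cont=34.2592 V=34.8865[EX]; j=1 S=122.8672 intr=7.5528 cont=15.8768 V=15.8768[hold]; j=2 S=158.0214 intr=0.0000 cont=5.1390 V=5.1390[hold]; j=3 S=203.2337 intr=0.0000 cont=1.0153 V=1.0153[hold]  S*(3)=95.5335
k=2: j=0 S=108.3418 intr=22.0782 cont=24.7378 V=24.7378[hold]; j=1 S=139.3400 intr=0.0000 cont=10.1912 V=10.1912[hold]; j=2 S=179.2073 intr=0.0000 cont=2.9672 V=2.9672[hold]  S*(2)=-
k=1: j=0 S=122.8672 intr=7.5528 cont=16.9958 V=16.9958[hold]; j=1 S=158.0214 intr=0.0000 cont=6.3721 V=6.3721[hold]  S*(1)=-
k=0: j=0 S=139.3400 intr=0.0000 cont=11.3548 V=11.3548[hold]  S*(0)=-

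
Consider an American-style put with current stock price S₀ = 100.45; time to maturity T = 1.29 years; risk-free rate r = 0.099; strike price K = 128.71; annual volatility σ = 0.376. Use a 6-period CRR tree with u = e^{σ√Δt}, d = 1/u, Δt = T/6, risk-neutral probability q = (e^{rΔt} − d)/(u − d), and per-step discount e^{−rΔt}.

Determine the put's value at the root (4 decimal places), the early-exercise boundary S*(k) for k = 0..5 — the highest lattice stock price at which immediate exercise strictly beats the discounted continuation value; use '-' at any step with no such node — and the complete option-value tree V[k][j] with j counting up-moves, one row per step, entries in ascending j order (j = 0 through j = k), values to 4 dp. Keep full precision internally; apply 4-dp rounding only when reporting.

price = 30.3248
boundary = - 84.3788 70.8788 84.3788 100.4500 84.3788
tree:
30.3248
44.3312 18.5467
57.8312 29.3013 9.3063
69.1712 44.3312 16.5281 2.9705
78.6969 57.8312 28.2600 6.2942 0.0000
86.6986 69.1712 44.3312 13.3369 0.0000 0.0000
93.4201 78.6969 57.8312 28.2600 0.0000 0.0000 0.0000

Δt=0.21500  u=1.19047  d=0.84001  q=0.51791  discount=0.97894
step 6 (expiry): payoffs max(K−S,0) = 93.4201 78.6969 57.8312 28.2600 0.0000 0.0000 0.0000
step 5: (k=5,j=0): S=42.0114, (K−S)⁺=86.6986, hold=83.9880 ⇒ V=86.6986 exercise | (k=5,j=1): S=59.5388, (K−S)⁺=69.1712, hold=66.4606 ⇒ V=69.1712 exercise | (k=5,j=2): S=84.3788, (K−S)⁺=44.3312, hold=41.6206 ⇒ V=44.3312 exercise | (k=5,j=3): S=119.5822, (K−S)⁺=9.1278, hold=13.3369 ⇒ V=13.3369 continue | (k=5,j=4): S=169.4728, (K−S)⁺=0.0000, hold=0.0000 ⇒ V=0.0000 continue | (k=5,j=5): S=240.1780, (K−S)⁺=0.0000, hold=0.0000 ⇒ V=0.0000 continue  boundary S*=84.3788
step 4: (k=4,j=0): S=50.0131, (K−S)⁺=78.6969, hold=75.9863 ⇒ V=78.6969 exercise | (k=4,j=1): S=70.8788, (K−S)⁺=57.8312, hold=55.1205 ⇒ V=57.8312 exercise | (k=4,j=2): S=100.4500, (K−S)⁺=28.2600, hold=27.6834 ⇒ V=28.2600 exercise | (k=4,j=3): S=142.3584, (K−S)⁺=0.0000, hold=6.2942 ⇒ V=6.2942 continue | (k=4,j=4): S=201.7514, (K−S)⁺=0.0000, hold=0.0000 ⇒ V=0.0000 continue  boundary S*=100.4500
step 3: (k=3,j=0): S=59.5388, (K−S)⁺=69.1712, hold=66.4606 ⇒ V=69.1712 exercise | (k=3,j=1): S=84.3788, (K−S)⁺=44.3312, hold=41.6206 ⇒ V=44.3312 exercise | (k=3,j=2): S=119.5822, (K−S)⁺=9.1278, hold=16.5281 ⇒ V=16.5281 continue | (k=3,j=3): S=169.4728, (K−S)⁺=0.0000, hold=2.9705 ⇒ V=2.9705 continue  boundary S*=84.3788
step 2: (k=2,j=0): S=70.8788, (K−S)⁺=57.8312, hold=55.1205 ⇒ V=57.8312 exercise | (k=2,j=1): S=100.4500, (K−S)⁺=28.2600, hold=29.3013 ⇒ V=29.3013 continue | (k=2,j=2): S=142.3584, (K−S)⁺=0.0000, hold=9.3063 ⇒ V=9.3063 continue  boundary S*=70.8788
step 1: (k=1,j=0): S=84.3788, (K−S)⁺=44.3312, hold=42.1485 ⇒ V=44.3312 exercise | (k=1,j=1): S=119.5822, (K−S)⁺=9.1278, hold=18.5467 ⇒ V=18.5467 continue  boundary S*=84.3788
step 0: (k=0,j=0): S=100.4500, (K−S)⁺=28.2600, hold=30.3248 ⇒ V=30.3248 continue  boundary S*=-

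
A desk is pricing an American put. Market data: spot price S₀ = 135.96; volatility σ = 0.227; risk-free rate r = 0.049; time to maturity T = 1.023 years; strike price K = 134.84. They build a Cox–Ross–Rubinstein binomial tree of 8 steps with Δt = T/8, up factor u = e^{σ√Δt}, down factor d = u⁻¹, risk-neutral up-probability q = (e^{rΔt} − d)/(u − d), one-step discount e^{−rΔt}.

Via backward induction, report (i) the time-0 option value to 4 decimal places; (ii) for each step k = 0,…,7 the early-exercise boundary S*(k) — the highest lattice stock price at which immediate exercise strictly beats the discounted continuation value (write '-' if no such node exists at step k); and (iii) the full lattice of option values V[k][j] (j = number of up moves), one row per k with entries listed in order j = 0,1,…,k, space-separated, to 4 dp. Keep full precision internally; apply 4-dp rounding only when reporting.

Δt=0.12787  u=1.08456  d=0.92203  q=0.51839  discount=0.99375
step 8 (expiry): payoffs max(K−S,0) = 63.8197 51.3009 36.5754 19.2543 0.0000 0.0000 0.0000 0.0000 0.0000
step 7: (k=7,j=0): S=77.0258, (K−S)⁺=57.8142, hold=56.9719 ⇒ V=57.8142 exercise | (k=7,j=1): S=90.6032, (K−S)⁺=44.2368, hold=43.3946 ⇒ V=44.2368 exercise | (k=7,j=2): S=106.5738, (K−S)⁺=28.2662, hold=27.4239 ⇒ V=28.2662 exercise | (k=7,j=3): S=125.3596, (K−S)⁺=9.4804, hold=9.2151 ⇒ V=9.4804 exercise | (k=7,j=4): S=147.4568, (K−S)⁺=0.0000, hold=0.0000 ⇒ V=0.0000 continue | (k=7,j=5): S=173.4490, (K−S)⁺=0.0000, hold=0.0000 ⇒ V=0.0000 continue | (k=7,j=6): S=204.0229, (K−S)⁺=0.0000, hold=0.0000 ⇒ V=0.0000 continue | (k=7,j=7): S=239.9861, (K−S)⁺=0.0000, hold=0.0000 ⇒ V=0.0000 continue  boundary S*=125.3596
step 6: (k=6,j=0): S=83.5391, (K−S)⁺=51.3009, hold=50.4587 ⇒ V=51.3009 exercise | (k=6,j=1): S=98.2646, (K−S)⁺=36.5754, hold=35.7332 ⇒ V=36.5754 exercise | (k=6,j=2): S=115.5857, (K−S)⁺=19.2543, hold=18.4121 ⇒ V=19.2543 exercise | (k=6,j=3): S=135.9600, (K−S)⁺=0.0000, hold=4.5373 ⇒ V=4.5373 continue | (k=6,j=4): S=159.9257, (K−S)⁺=0.0000, hold=0.0000 ⇒ V=0.0000 continue | (k=6,j=5): S=188.1159, (K−S)⁺=0.0000, hold=0.0000 ⇒ V=0.0000 continue | (k=6,j=6): S=221.2751, (K−S)⁺=0.0000, hold=0.0000 ⇒ V=0.0000 continue  boundary S*=115.5857
step 5: (k=5,j=0): S=90.6032, (K−S)⁺=44.2368, hold=43.3946 ⇒ V=44.2368 exercise | (k=5,j=1): S=106.5738, (K−S)⁺=28.2662, hold=27.4239 ⇒ V=28.2662 exercise | (k=5,j=2): S=125.3596, (K−S)⁺=9.4804, hold=11.5525 ⇒ V=11.5525 continue | (k=5,j=3): S=147.4568, (K−S)⁺=0.0000, hold=2.1716 ⇒ V=2.1716 continue | (k=5,j=4): S=173.4490, (K−S)⁺=0.0000, hold=0.0000 ⇒ V=0.0000 continue | (k=5,j=5): S=204.0229, (K−S)⁺=0.0000, hold=0.0000 ⇒ V=0.0000 continue  boundary S*=106.5738
step 4: (k=4,j=0): S=98.2646, (K−S)⁺=36.5754, hold=35.7332 ⇒ V=36.5754 exercise | (k=4,j=1): S=115.5857, (K−S)⁺=19.2543, hold=19.4795 ⇒ V=19.4795 continue | (k=4,j=2): S=135.9600, (K−S)⁺=0.0000, hold=6.6477 ⇒ V=6.6477 continue | (k=4,j=3): S=159.9257, (K−S)⁺=0.0000, hold=1.0393 ⇒ V=1.0393 continue | (k=4,j=4): S=188.1159, (K−S)⁺=0.0000, hold=0.0000 ⇒ V=0.0000 continue  boundary S*=98.2646
step 3: (k=3,j=0): S=106.5738, (K−S)⁺=28.2662, hold=27.5400 ⇒ V=28.2662 exercise | (k=3,j=1): S=125.3596, (K−S)⁺=9.4804, hold=12.7475 ⇒ V=12.7475 continue | (k=3,j=2): S=147.4568, (K−S)⁺=0.0000, hold=3.7170 ⇒ V=3.7170 continue | (k=3,j=3): S=173.4490, (K−S)⁺=0.0000, hold=0.4974 ⇒ V=0.4974 continue  boundary S*=106.5738
step 2: (k=2,j=0): S=115.5857, (K−S)⁺=19.2543, hold=20.0951 ⇒ V=20.0951 continue | (k=2,j=1): S=135.9600, (K−S)⁺=0.0000, hold=8.0158 ⇒ V=8.0158 continue | (k=2,j=2): S=159.9257, (K−S)⁺=0.0000, hold=2.0352 ⇒ V=2.0352 continue  boundary S*=-
step 1: (k=1,j=0): S=125.3596, (K−S)⁺=9.4804, hold=13.7469 ⇒ V=13.7469 continue | (k=1,j=1): S=147.4568, (K−S)⁺=0.0000, hold=4.8848 ⇒ V=4.8848 continue  boundary S*=-
step 0: (k=0,j=0): S=135.9600, (K−S)⁺=0.0000, hold=9.0957 ⇒ V=9.0957 continue  boundary S*=-

price = 9.0957
boundary = - - - 106.5738 98.2646 106.5738 115.5857 125.3596
tree:
9.0957
13.7469 4.8848
20.0951 8.0158 2.0352
28.2662 12.7475 3.7170 0.4974
36.5754 19.4795 6.6477 1.0393 0.0000
44.2368 28.2662 11.5525 2.1716 0.0000 0.0000
51.3009 36.5754 19.2543 4.5373 0.0000 0.0000 0.0000
57.8142 44.2368 28.2662 9.4804 0.0000 0.0000 0.0000 0.0000
63.8197 51.3009 36.5754 19.2543 0.0000 0.0000 0.0000 0.0000 0.0000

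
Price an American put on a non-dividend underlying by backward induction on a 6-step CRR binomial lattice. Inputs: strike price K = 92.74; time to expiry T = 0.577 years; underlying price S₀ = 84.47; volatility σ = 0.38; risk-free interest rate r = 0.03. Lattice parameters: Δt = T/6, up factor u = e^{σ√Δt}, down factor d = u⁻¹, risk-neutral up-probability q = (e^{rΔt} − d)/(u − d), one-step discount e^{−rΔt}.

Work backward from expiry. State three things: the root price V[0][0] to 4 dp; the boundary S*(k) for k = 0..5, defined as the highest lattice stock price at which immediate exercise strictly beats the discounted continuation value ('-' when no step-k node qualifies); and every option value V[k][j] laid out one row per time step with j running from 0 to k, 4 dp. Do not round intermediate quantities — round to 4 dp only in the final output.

Δt=0.09617, u=1.12507, d=0.88884, q=0.48280, disc=e^(-rΔt)=0.99712
k=6 terminal: V=max(K-S,0) → 51.0879 40.0180 26.0060 8.2700 0.0000 0.0000 0.0000
k=5: j=0 S=46.8613 intr=45.8787 cont=45.6115 V=45.8787[EX]; j=1 S=59.3157 intr=33.4243 cont=33.1571 V=33.4243[EX]; j=2 S=75.0801 intr=17.6599 cont=17.3927 V=17.6599[EX]; j=3 S=95.0342 intr=0.0000 cont=4.2649 V=4.2649[hold]; j=4 S=120.2916 intr=0.0000 cont=0.0000 V=0.0000[hold]; j=5 S=152.2617 intr=0.0000 cont=0.0000 V=0.0000[hold]  S*(5)=75.0801
k=4: j=0 S=52.7220 intr=40.0180 cont=39.7508 V=40.0180[EX]; j=1 S=66.7340 intr=26.0060 cont=25.7388 V=26.0060[EX]; j=2 S=84.4700 intr=8.2700 cont=11.1605 V=11.1605[hold]; j=3 S=106.9197 intr=0.0000 cont=2.1994 V=2.1994[hold]; j=4 S=135.3359 intr=0.0000 cont=0.0000 V=0.0000[hold]  S*(4)=66.7340
k=3: j=0 S=59.3157 intr=33.4243 cont=33.1571 V=33.4243[EX]; j=1 S=75.0801 intr=17.6599 cont=18.7842 V=18.7842[hold]; j=2 S=95.0342 intr=0.0000 cont=6.8144 V=6.8144[hold]; j=3 S=120.2916 intr=0.0000 cont=1.1343 V=1.1343[hold]  S*(3)=59.3157
k=2: j=0 S=66.7340 intr=26.0060 cont=26.2801 V=26.2801[hold]; j=1 S=84.4700 intr=8.2700 cont=12.9677 V=12.9677[hold]; j=2 S=106.9197 intr=0.0000 cont=4.0603 V=4.0603[hold]  S*(2)=-
k=1: j=0 S=75.0801 intr=17.6599 cont=19.7956 V=19.7956[hold]; j=1 S=95.0342 intr=0.0000 cont=8.6422 V=8.6422[hold]  S*(1)=-
k=0: j=0 S=84.4700 intr=8.2700 cont=14.3692 V=14.3692[hold]  S*(0)=-

price = 14.3692
boundary = - - - 59.3157 66.7340 75.0801
tree:
14.3692
19.7956 8.6422
26.2801 12.9677 4.0603
33.4243 18.7842 6.8144 1.1343
40.0180 26.0060 11.1605 2.1994 0.0000
45.8787 33.4243 17.6599 4.2649 0.0000 0.0000
51.0879 40.0180 26.0060 8.2700 0.0000 0.0000 0.0000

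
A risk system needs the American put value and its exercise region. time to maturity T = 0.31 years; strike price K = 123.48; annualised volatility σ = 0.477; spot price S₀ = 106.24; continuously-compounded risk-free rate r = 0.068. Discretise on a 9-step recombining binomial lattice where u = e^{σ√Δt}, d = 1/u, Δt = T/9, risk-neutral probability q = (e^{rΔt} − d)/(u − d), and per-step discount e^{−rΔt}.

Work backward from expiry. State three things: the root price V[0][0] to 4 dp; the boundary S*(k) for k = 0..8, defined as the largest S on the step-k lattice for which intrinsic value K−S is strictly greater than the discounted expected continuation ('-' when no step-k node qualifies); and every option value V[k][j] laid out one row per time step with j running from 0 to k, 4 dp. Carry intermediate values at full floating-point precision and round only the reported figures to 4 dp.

price = 21.4805
boundary = - - - 81.4605 89.0008 81.4605 89.0008 97.2391 106.2400
tree:
21.4805
27.6695 15.1700
34.6186 20.6009 9.6149
42.0195 27.1151 13.9492 5.1695
48.9210 34.4792 19.6138 8.1462 2.1098
55.2378 42.0195 26.5760 12.4932 3.6807 0.4921
61.0194 48.9210 34.4792 18.5136 6.3144 0.9692 0.0000
66.3112 55.2378 42.0195 26.2409 10.5950 1.9090 0.0000 0.0000
71.1546 61.0194 48.9210 34.4792 17.2400 3.7600 0.0000 0.0000 0.0000
75.5878 66.3112 55.2378 42.0195 26.2409 7.4060 0.0000 0.0000 0.0000 0.0000

params: Δt=0.03444 u=1.09256 d=0.91528 q=0.49111 e^(-rΔt)=0.99766
t_9 payoffs: 75.5878 66.3112 55.2378 42.0195 26.2409 7.4060 0.0000 0.0000 0.0000 0.0000
t_8: node(8,0) S=52.3254 payoff=71.1546 vs cont=70.8658 → 71.1546 [stop]  node(8,1) S=62.4606 payoff=61.0194 vs cont=60.7305 → 61.0194 [stop]  node(8,2) S=74.5590 payoff=48.9210 vs cont=48.6321 → 48.9210 [stop]  node(8,3) S=89.0008 payoff=34.4792 vs cont=34.1903 → 34.4792 [stop]  node(8,4) S=106.2400 payoff=17.2400 vs cont=16.9511 → 17.2400 [stop]  node(8,5) S=126.8183 payoff=0.0000 vs cont=3.7600 → 3.7600 [wait]  node(8,6) S=151.3826 payoff=0.0000 vs cont=0.0000 → 0.0000 [wait]  node(8,7) S=180.7049 payoff=0.0000 vs cont=0.0000 → 0.0000 [wait]  node(8,8) S=215.7069 payoff=0.0000 vs cont=0.0000 → 0.0000 [wait]  ⇒ S*(8)=106.2400
t_7: node(7,0) S=57.1688 payoff=66.3112 vs cont=66.0223 → 66.3112 [stop]  node(7,1) S=68.2422 payoff=55.2378 vs cont=54.9489 → 55.2378 [stop]  node(7,2) S=81.4605 payoff=42.0195 vs cont=41.7306 → 42.0195 [stop]  node(7,3) S=97.2391 payoff=26.2409 vs cont=25.9520 → 26.2409 [stop]  node(7,4) S=116.0740 payoff=7.4060 vs cont=10.5950 → 10.5950 [wait]  node(7,5) S=138.5572 payoff=0.0000 vs cont=1.9090 → 1.9090 [wait]  node(7,6) S=165.3952 payoff=0.0000 vs cont=0.0000 → 0.0000 [wait]  node(7,7) S=197.4317 payoff=0.0000 vs cont=0.0000 → 0.0000 [wait]  ⇒ S*(7)=97.2391
t_6: node(6,0) S=62.4606 payoff=61.0194 vs cont=60.7305 → 61.0194 [stop]  node(6,1) S=74.5590 payoff=48.9210 vs cont=48.6321 → 48.9210 [stop]  node(6,2) S=89.0008 payoff=34.4792 vs cont=34.1903 → 34.4792 [stop]  node(6,3) S=106.2400 payoff=17.2400 vs cont=18.5136 → 18.5136 [wait]  node(6,4) S=126.8183 payoff=0.0000 vs cont=6.3144 → 6.3144 [wait]  node(6,5) S=151.3826 payoff=0.0000 vs cont=0.9692 → 0.9692 [wait]  node(6,6) S=180.7049 payoff=0.0000 vs cont=0.0000 → 0.0000 [wait]  ⇒ S*(6)=89.0008
t_5: node(5,0) S=68.2422 payoff=55.2378 vs cont=54.9489 → 55.2378 [stop]  node(5,1) S=81.4605 payoff=42.0195 vs cont=41.7306 → 42.0195 [stop]  node(5,2) S=97.2391 payoff=26.2409 vs cont=26.5760 → 26.5760 [wait]  node(5,3) S=116.0740 payoff=7.4060 vs cont=12.4932 → 12.4932 [wait]  node(5,4) S=138.5572 payoff=0.0000 vs cont=3.6807 → 3.6807 [wait]  node(5,5) S=165.3952 payoff=0.0000 vs cont=0.4921 → 0.4921 [wait]  ⇒ S*(5)=81.4605
t_4: node(4,0) S=74.5590 payoff=48.9210 vs cont=48.6321 → 48.9210 [stop]  node(4,1) S=89.0008 payoff=34.4792 vs cont=34.3545 → 34.4792 [stop]  node(4,2) S=106.2400 payoff=17.2400 vs cont=19.6138 → 19.6138 [wait]  node(4,3) S=126.8183 payoff=0.0000 vs cont=8.1462 → 8.1462 [wait]  node(4,4) S=151.3826 payoff=0.0000 vs cont=2.1098 → 2.1098 [wait]  ⇒ S*(4)=89.0008
t_3: node(3,0) S=81.4605 payoff=42.0195 vs cont=41.7306 → 42.0195 [stop]  node(3,1) S=97.2391 payoff=26.2409 vs cont=27.1151 → 27.1151 [wait]  node(3,2) S=116.0740 payoff=7.4060 vs cont=13.9492 → 13.9492 [wait]  node(3,3) S=138.5572 payoff=0.0000 vs cont=5.1695 → 5.1695 [wait]  ⇒ S*(3)=81.4605
t_2: node(2,0) S=89.0008 payoff=34.4792 vs cont=34.6186 → 34.6186 [wait]  node(2,1) S=106.2400 payoff=17.2400 vs cont=20.6009 → 20.6009 [wait]  node(2,2) S=126.8183 payoff=0.0000 vs cont=9.6149 → 9.6149 [wait]  ⇒ S*(2)=-
t_1: node(1,0) S=97.2391 payoff=26.2409 vs cont=27.6695 → 27.6695 [wait]  node(1,1) S=116.0740 payoff=7.4060 vs cont=15.1700 → 15.1700 [wait]  ⇒ S*(1)=-
t_0: node(0,0) S=106.2400 payoff=17.2400 vs cont=21.4805 → 21.4805 [wait]  ⇒ S*(0)=-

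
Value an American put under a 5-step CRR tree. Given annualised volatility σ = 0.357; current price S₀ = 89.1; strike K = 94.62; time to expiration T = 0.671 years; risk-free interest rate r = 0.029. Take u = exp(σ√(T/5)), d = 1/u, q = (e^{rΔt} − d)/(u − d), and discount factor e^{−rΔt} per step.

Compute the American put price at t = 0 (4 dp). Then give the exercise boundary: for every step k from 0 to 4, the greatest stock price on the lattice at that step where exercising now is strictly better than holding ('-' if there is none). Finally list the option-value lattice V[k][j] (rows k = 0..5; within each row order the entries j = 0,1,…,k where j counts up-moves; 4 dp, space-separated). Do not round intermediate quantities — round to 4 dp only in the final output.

params: Δt=0.13420 u=1.13972 d=0.87741 q=0.48222 e^(-rΔt)=0.99612
t_5 payoffs: 48.2870 34.4354 16.4428 0.0000 0.0000 0.0000
t_4: node(4,0) S=52.8066 payoff=41.8134 vs cont=41.4459 → 41.8134 [stop]  node(4,1) S=68.5935 payoff=26.0265 vs cont=25.6590 → 26.0265 [stop]  node(4,2) S=89.1000 payoff=5.5200 vs cont=8.4807 → 8.4807 [wait]  node(4,3) S=115.7371 payoff=0.0000 vs cont=0.0000 → 0.0000 [wait]  node(4,4) S=150.3376 payoff=0.0000 vs cont=0.0000 → 0.0000 [wait]  ⇒ S*(4)=68.5935
t_3: node(3,0) S=60.1846 payoff=34.4354 vs cont=34.0679 → 34.4354 [stop]  node(3,1) S=78.1772 payoff=16.4428 vs cont=17.4974 → 17.4974 [wait]  node(3,2) S=101.5489 payoff=0.0000 vs cont=4.3741 → 4.3741 [wait]  node(3,3) S=131.9077 payoff=0.0000 vs cont=0.0000 → 0.0000 [wait]  ⇒ S*(3)=60.1846
t_2: node(2,0) S=68.5935 payoff=26.0265 vs cont=26.1656 → 26.1656 [wait]  node(2,1) S=89.1000 payoff=5.5200 vs cont=11.1258 → 11.1258 [wait]  node(2,2) S=115.7371 payoff=0.0000 vs cont=2.2560 → 2.2560 [wait]  ⇒ S*(2)=-
t_1: node(1,0) S=78.1772 payoff=16.4428 vs cont=18.8397 → 18.8397 [wait]  node(1,1) S=101.5489 payoff=0.0000 vs cont=6.8220 → 6.8220 [wait]  ⇒ S*(1)=-
t_0: node(0,0) S=89.1000 payoff=5.5200 vs cont=12.9939 → 12.9939 [wait]  ⇒ S*(0)=-

price = 12.9939
boundary = - - - 60.1846 68.5935
tree:
12.9939
18.8397 6.8220
26.1656 11.1258 2.2560
34.4354 17.4974 4.3741 0.0000
41.8134 26.0265 8.4807 0.0000 0.0000
48.2870 34.4354 16.4428 0.0000 0.0000 0.0000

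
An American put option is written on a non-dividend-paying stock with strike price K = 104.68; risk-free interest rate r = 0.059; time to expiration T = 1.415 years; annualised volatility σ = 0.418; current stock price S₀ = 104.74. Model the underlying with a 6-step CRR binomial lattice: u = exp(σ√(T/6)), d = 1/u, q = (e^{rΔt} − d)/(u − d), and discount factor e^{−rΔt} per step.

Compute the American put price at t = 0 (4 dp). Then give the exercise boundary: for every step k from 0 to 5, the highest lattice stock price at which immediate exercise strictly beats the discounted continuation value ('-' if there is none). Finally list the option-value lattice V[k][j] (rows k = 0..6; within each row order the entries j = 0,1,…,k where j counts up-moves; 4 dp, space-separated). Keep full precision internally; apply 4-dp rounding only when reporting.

price = 16.3454
boundary = - - - 56.9689 69.7904 85.4977
tree:
16.3454
24.3931 8.2289
34.9892 13.7894 2.5321
47.7111 22.4235 4.9730 0.0000
58.1772 34.8896 9.7670 0.0000 0.0000
66.7204 47.7111 19.1823 0.0000 0.0000 0.0000
73.6942 58.1772 34.8896 0.0000 0.0000 0.0000 0.0000

params: Δt=0.23583 u=1.22506 d=0.81628 q=0.48370 e^(-rΔt)=0.98618
t_6 payoffs: 73.6942 58.1772 34.8896 0.0000 0.0000 0.0000 0.0000
t_5: node(5,0) S=37.9596 payoff=66.7204 vs cont=65.2740 → 66.7204 [stop]  node(5,1) S=56.9689 payoff=47.7111 vs cont=46.2647 → 47.7111 [stop]  node(5,2) S=85.4977 payoff=19.1823 vs cont=17.7645 → 19.1823 [stop]  node(5,3) S=128.3131 payoff=0.0000 vs cont=0.0000 → 0.0000 [wait]  node(5,4) S=192.5695 payoff=0.0000 vs cont=0.0000 → 0.0000 [wait]  node(5,5) S=289.0041 payoff=0.0000 vs cont=0.0000 → 0.0000 [wait]  ⇒ S*(5)=85.4977
t_4: node(4,0) S=46.5028 payoff=58.1772 vs cont=56.7307 → 58.1772 [stop]  node(4,1) S=69.7904 payoff=34.8896 vs cont=33.4431 → 34.8896 [stop]  node(4,2) S=104.7400 payoff=0.0000 vs cont=9.7670 → 9.7670 [wait]  node(4,3) S=157.1915 payoff=0.0000 vs cont=0.0000 → 0.0000 [wait]  node(4,4) S=235.9097 payoff=0.0000 vs cont=0.0000 → 0.0000 [wait]  ⇒ S*(4)=69.7904
t_3: node(3,0) S=56.9689 payoff=47.7111 vs cont=46.2647 → 47.7111 [stop]  node(3,1) S=85.4977 payoff=19.1823 vs cont=22.4235 → 22.4235 [wait]  node(3,2) S=128.3131 payoff=0.0000 vs cont=4.9730 → 4.9730 [wait]  node(3,3) S=192.5695 payoff=0.0000 vs cont=0.0000 → 0.0000 [wait]  ⇒ S*(3)=56.9689
t_2: node(2,0) S=69.7904 payoff=34.8896 vs cont=34.9892 → 34.9892 [wait]  node(2,1) S=104.7400 payoff=0.0000 vs cont=13.7894 → 13.7894 [wait]  node(2,2) S=157.1915 payoff=0.0000 vs cont=2.5321 → 2.5321 [wait]  ⇒ S*(2)=-
t_1: node(1,0) S=85.4977 payoff=19.1823 vs cont=24.3931 → 24.3931 [wait]  node(1,1) S=128.3131 payoff=0.0000 vs cont=8.2289 → 8.2289 [wait]  ⇒ S*(1)=-
t_0: node(0,0) S=104.7400 payoff=0.0000 vs cont=16.3454 → 16.3454 [wait]  ⇒ S*(0)=-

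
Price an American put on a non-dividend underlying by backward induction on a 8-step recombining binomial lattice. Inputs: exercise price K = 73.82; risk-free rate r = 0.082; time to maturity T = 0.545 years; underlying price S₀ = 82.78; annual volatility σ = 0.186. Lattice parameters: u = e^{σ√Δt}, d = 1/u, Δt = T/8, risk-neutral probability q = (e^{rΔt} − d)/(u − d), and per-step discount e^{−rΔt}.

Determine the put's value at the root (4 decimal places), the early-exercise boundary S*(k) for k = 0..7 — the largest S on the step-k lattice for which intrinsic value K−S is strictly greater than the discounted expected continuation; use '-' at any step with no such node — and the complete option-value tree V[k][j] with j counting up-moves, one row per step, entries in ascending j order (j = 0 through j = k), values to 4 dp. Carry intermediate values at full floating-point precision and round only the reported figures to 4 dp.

price = 0.6689
boundary = - - - - - 64.9391 68.1695 64.9391
tree:
0.6689
1.1955 0.2371
2.0848 0.4669 0.0481
3.5265 0.9052 0.1065 0.0000
5.7386 1.7200 0.2357 0.0000 0.0000
8.8809 3.1797 0.5216 0.0000 0.0000 0.0000
11.9583 5.6505 1.1541 0.0000 0.0000 0.0000 0.0000
14.8898 8.8809 2.5536 0.0000 0.0000 0.0000 0.0000 0.0000
17.6823 11.9583 5.6505 0.0000 0.0000 0.0000 0.0000 0.0000 0.0000

Δt=0.06813, u=1.04975, d=0.95261, q=0.54554, disc=e^(-rΔt)=0.99443
k=8 terminal: V=max(K-S,0) → 17.6823 11.9583 5.6505 0.0000 0.0000 0.0000 0.0000 0.0000 0.0000
k=7: j=0 S=58.9302 intr=14.8898 cont=14.4785 V=14.8898[EX]; j=1 S=64.9391 intr=8.8809 cont=8.4697 V=8.8809[EX]; j=2 S=71.5606 intr=2.2594 cont=2.5536 V=2.5536[hold]; j=3 S=78.8572 intr=0.0000 cont=0.0000 V=0.0000[hold]; j=4 S=86.8979 intr=0.0000 cont=0.0000 V=0.0000[hold]; j=5 S=95.7584 intr=0.0000 cont=0.0000 V=0.0000[hold]; j=6 S=105.5224 intr=0.0000 cont=0.0000 V=0.0000[hold]; j=7 S=116.2820 intr=0.0000 cont=0.0000 V=0.0000[hold]  S*(7)=64.9391
k=6: j=0 S=61.8617 intr=11.9583 cont=11.5470 V=11.9583[EX]; j=1 S=68.1695 intr=5.6505 cont=5.3989 V=5.6505[EX]; j=2 S=75.1204 intr=0.0000 cont=1.1541 V=1.1541[hold]; j=3 S=82.7800 intr=0.0000 cont=0.0000 V=0.0000[hold]; j=4 S=91.2207 intr=0.0000 cont=0.0000 V=0.0000[hold]; j=5 S=100.5220 intr=0.0000 cont=0.0000 V=0.0000[hold]; j=6 S=110.7717 intr=0.0000 cont=0.0000 V=0.0000[hold]  S*(6)=68.1695
k=5: j=0 S=64.9391 intr=8.8809 cont=8.4697 V=8.8809[EX]; j=1 S=71.5606 intr=2.2594 cont=3.1797 V=3.1797[hold]; j=2 S=78.8572 intr=0.0000 cont=0.5216 V=0.5216[hold]; j=3 S=86.8979 intr=0.0000 cont=0.0000 V=0.0000[hold]; j=4 S=95.7584 intr=0.0000 cont=0.0000 V=0.0000[hold]; j=5 S=105.5224 intr=0.0000 cont=0.0000 V=0.0000[hold]  S*(5)=64.9391
k=4: j=0 S=68.1695 intr=5.6505 cont=5.7386 V=5.7386[hold]; j=1 S=75.1204 intr=0.0000 cont=1.7200 V=1.7200[hold]; j=2 S=82.7800 intr=0.0000 cont=0.2357 V=0.2357[hold]; j=3 S=91.2207 intr=0.0000 cont=0.0000 V=0.0000[hold]; j=4 S=100.5220 intr=0.0000 cont=0.0000 V=0.0000[hold]  S*(4)=-
k=3: j=0 S=71.5606 intr=2.2594 cont=3.5265 V=3.5265[hold]; j=1 S=78.8572 intr=0.0000 cont=0.9052 V=0.9052[hold]; j=2 S=86.8979 intr=0.0000 cont=0.1065 V=0.1065[hold]; j=3 S=95.7584 intr=0.0000 cont=0.0000 V=0.0000[hold]  S*(3)=-
k=2: j=0 S=75.1204 intr=0.0000 cont=2.0848 V=2.0848[hold]; j=1 S=82.7800 intr=0.0000 cont=0.4669 V=0.4669[hold]; j=2 S=91.2207 intr=0.0000 cont=0.0481 V=0.0481[hold]  S*(2)=-
k=1: j=0 S=78.8572 intr=0.0000 cont=1.1955 V=1.1955[hold]; j=1 S=86.8979 intr=0.0000 cont=0.2371 V=0.2371[hold]  S*(1)=-
k=0: j=0 S=82.7800 intr=0.0000 cont=0.6689 V=0.6689[hold]  S*(0)=-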